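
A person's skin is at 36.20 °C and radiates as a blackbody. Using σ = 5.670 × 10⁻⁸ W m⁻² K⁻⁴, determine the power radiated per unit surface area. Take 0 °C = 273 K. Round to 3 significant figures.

T = 36.20 °C + 273 = 309.20 K.
Stefan–Boltzmann: I = σT⁴ = 5.670×10⁻⁸ × (309.20)⁴ = 518 W/m².

I ≈ 518 W/m²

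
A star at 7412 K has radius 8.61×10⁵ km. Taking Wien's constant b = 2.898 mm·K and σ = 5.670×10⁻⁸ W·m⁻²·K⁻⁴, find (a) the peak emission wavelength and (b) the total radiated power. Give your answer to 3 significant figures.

(a) λ_max = b/T = 2.898×10⁻³/7412 = 3.910×10⁻⁷ m = 0.391 μm.
Surface area A = 4πR² = 4π(8.61×10⁸ m)² = 9.31571×10¹⁸ m².
(b) P = σAT⁴ = 5.670×10⁻⁸×9.31571×10¹⁸×(7412)⁴ = 1.59×10²⁷ W.

λ_max ≈ 0.391 μm; P ≈ 1.59×10²⁷ W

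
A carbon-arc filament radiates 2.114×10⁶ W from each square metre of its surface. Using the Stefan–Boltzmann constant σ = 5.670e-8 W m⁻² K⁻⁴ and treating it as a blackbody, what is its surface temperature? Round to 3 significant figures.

T ≈ 2.47×10³ K

I = σT⁴, so T = (I/σ)^(1/4) = (2.114×10⁶/(5.670×10⁻⁸))^(1/4) = 2.47×10³ K.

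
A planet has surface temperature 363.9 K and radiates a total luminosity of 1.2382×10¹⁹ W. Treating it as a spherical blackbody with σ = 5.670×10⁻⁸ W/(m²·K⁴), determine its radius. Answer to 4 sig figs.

R ≈ 3.148×10⁷ m

L = 4πR²σT⁴ ⇒ R = √(L/(4πσT⁴)).
σT⁴ = 994.286 W/m², so R = √(1.2382×10¹⁹/(4π×994.286)) = 3.148×10⁷ m.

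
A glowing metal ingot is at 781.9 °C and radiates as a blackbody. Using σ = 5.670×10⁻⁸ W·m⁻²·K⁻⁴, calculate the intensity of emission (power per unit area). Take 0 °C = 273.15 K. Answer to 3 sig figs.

T = 781.9 °C + 273.15 = 1055.05 K.
Stefan–Boltzmann: I = σT⁴ = 5.670×10⁻⁸ × (1055.05)⁴ = 7.03×10⁴ W/m².

I ≈ 7.03×10⁴ W/m²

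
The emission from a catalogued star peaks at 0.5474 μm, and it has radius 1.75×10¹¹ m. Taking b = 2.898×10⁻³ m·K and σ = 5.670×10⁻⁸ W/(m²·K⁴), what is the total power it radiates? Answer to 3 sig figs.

Wien's law: T = b/λ_max = 2.898×10⁻³/5.474×10⁻⁷ = 5294.12 K.
Surface area A = 4πR² = 4π(1.75×10¹¹ m)² = 3.84845×10²³ m².
Then P = σAT⁴ = 5.670×10⁻⁸×3.84845×10²³×(5294.12)⁴ = 1.71×10³¹ W.

P ≈ 1.71×10³¹ W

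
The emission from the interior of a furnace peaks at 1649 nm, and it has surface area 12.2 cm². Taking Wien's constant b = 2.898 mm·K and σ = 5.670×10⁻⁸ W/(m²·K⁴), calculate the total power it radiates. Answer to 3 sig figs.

P ≈ 660 W

Wien's law: T = b/λ_max = 2.898×10⁻³/1.649×10⁻⁶ = 1757.43 K.
Area A = 12.2 cm² = 1.22×10⁻³ m².
Then P = σAT⁴ = 5.670×10⁻⁸×1.22×10⁻³×(1757.43)⁴ = 660 W.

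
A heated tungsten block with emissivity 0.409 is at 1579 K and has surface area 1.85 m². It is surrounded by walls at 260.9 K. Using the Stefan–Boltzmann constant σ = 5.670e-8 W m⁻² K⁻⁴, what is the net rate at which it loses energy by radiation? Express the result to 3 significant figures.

Net loss ≈ 2.66×10⁵ W

Area A = 1.85 m².
Net radiated power P_net = εσA(T⁴ − T₀⁴) = 0.409×5.670×10⁻⁸×1.85×(1579⁴ − 260.9⁴).
T⁴ − T₀⁴ = 6.21625×10¹² − 4.63336×10⁹ = 6.21162×10¹² K⁴, so P_net = 2.66×10⁵ W.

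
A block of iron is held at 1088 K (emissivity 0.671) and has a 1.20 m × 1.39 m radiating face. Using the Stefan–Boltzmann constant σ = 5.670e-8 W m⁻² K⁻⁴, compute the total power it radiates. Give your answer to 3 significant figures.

P ≈ 8.89×10⁴ W

Area A = 1.20 × 1.39 = 1.668 m².
P = εσAT⁴ = 0.671 × 5.670×10⁻⁸ × 1.668 × (1088)⁴ = 8.89×10⁴ W.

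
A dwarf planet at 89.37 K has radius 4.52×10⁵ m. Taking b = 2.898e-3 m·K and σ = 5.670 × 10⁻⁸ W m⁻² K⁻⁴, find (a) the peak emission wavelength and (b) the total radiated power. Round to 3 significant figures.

(a) λ_max = b/T = 2.898×10⁻³/89.37 = 3.243×10⁻⁵ m = 32.4 μm.
Surface area A = 4πR² = 4π(4.52×10⁵ m)² = 2.56736×10¹² m².
(b) P = σAT⁴ = 5.670×10⁻⁸×2.56736×10¹²×(89.37)⁴ = 9.29×10¹² W.

λ_max ≈ 32.4 μm; P ≈ 9.29×10¹² W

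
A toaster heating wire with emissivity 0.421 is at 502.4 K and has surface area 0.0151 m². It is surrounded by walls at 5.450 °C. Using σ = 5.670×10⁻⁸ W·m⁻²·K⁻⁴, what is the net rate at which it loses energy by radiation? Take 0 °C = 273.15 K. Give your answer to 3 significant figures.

Net loss ≈ 20.8 W

Surroundings: T = 5.450 °C + 273.15 = 278.600 K.
Area A = 0.0151 m².
Net radiated power P_net = εσA(T⁴ − T₀⁴) = 0.421×5.670×10⁻⁸×0.0151×(502.4⁴ − 278.600⁴).
T⁴ − T₀⁴ = 6.37087×10¹⁰ − 6.02455×10⁹ = 5.76842×10¹⁰ K⁴, so P_net = 20.8 W.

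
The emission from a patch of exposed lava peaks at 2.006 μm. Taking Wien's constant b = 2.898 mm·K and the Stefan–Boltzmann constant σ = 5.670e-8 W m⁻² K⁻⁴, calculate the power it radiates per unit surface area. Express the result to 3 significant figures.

Wien's law: T = b/λ_max = 2.898×10⁻³/2.006×10⁻⁶ = 1444.67 K.
Then I = σT⁴ = 5.670×10⁻⁸×(1444.67)⁴ = 2.47×10⁵ W/m².

I ≈ 2.47×10⁵ W/m²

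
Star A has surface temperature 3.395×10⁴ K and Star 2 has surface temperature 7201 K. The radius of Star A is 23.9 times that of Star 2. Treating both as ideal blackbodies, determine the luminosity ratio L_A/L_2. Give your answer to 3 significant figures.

L ∝ R²T⁴, so L_A/L_2 = (R_A/R_2)²(T_A/T_2)⁴ = (23.9)² × (3.395×10⁴/7201)⁴ = 571.21 × 494.069 = 2.82×10⁵.

L_A/L_2 ≈ 2.82×10⁵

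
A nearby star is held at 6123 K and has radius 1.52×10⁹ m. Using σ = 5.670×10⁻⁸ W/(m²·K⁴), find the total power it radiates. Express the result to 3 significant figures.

Surface area A = 4πR² = 4π(1.52×10⁹ m)² = 2.90333×10¹⁹ m².
P = σAT⁴ = 5.670×10⁻⁸ × 2.90333×10¹⁹ × (6123)⁴ = 2.31×10²⁷ W.

P ≈ 2.31×10²⁷ W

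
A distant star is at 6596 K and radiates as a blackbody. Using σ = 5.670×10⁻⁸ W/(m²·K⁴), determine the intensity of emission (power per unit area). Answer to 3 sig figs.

I ≈ 1.07×10⁸ W/m²

Stefan–Boltzmann: I = σT⁴ = 5.670×10⁻⁸ × (6596)⁴ = 1.07×10⁸ W/m².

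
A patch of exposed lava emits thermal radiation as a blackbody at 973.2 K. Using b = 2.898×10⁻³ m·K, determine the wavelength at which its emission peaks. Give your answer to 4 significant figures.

Wien's displacement law: λ_max = b/T = (2.898×10⁻³ m·K)/(973.2 K) = 2.9778×10⁻⁶ m.
That is 2.978 μm, in the infrared range.

λ_max ≈ 2.978 μm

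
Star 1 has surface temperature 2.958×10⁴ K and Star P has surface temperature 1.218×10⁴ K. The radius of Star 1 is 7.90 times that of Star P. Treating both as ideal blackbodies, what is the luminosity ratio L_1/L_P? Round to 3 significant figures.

L_1/L_P ≈ 2.17×10³

L ∝ R²T⁴, so L_1/L_P = (R_1/R_P)²(T_1/T_P)⁴ = (7.90)² × (2.958×10⁴/1.218×10⁴)⁴ = 62.41 × 34.7859 = 2.17×10³.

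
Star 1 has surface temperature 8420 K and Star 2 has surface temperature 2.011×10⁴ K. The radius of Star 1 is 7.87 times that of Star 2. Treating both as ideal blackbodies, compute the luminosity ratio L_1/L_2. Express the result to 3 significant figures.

L_1/L_2 ≈ 1.90

L ∝ R²T⁴, so L_1/L_2 = (R_1/R_2)²(T_1/T_2)⁴ = (7.87)² × (8420/2.011×10⁴)⁴ = 61.9369 × 0.0307327 = 1.90.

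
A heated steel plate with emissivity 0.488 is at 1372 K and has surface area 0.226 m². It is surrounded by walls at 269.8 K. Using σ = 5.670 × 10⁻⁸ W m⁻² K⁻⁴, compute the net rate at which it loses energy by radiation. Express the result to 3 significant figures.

Area A = 0.226 m².
Net radiated power P_net = εσA(T⁴ − T₀⁴) = 0.488×5.670×10⁻⁸×0.226×(1372⁴ − 269.8⁴).
T⁴ − T₀⁴ = 3.54337×10¹² − 5.29868×10⁹ = 3.53807×10¹² K⁴, so P_net = 2.21×10⁴ W.

Net loss ≈ 2.21×10⁴ W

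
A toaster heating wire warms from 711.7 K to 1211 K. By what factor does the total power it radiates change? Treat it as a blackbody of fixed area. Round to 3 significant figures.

P₂/P₁ ≈ 8.38

P ∝ T⁴, so P₂/P₁ = (T₂/T₁)⁴ = (1211/711.7)⁴ = (1.70156)⁴ = 8.38.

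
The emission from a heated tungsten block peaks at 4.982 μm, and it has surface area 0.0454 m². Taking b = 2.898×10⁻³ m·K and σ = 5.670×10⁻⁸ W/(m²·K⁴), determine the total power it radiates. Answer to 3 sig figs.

Wien's law: T = b/λ_max = 2.898×10⁻³/4.982×10⁻⁶ = 581.694 K.
Area A = 0.0454 m².
Then P = σAT⁴ = 5.670×10⁻⁸×0.0454×(581.694)⁴ = 295 W.

P ≈ 295 W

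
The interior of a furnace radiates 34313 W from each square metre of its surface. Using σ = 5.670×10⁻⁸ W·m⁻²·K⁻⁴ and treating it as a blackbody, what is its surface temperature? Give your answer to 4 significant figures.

T ≈ 882.0 K

I = σT⁴, so T = (I/σ)^(1/4) = (34313/(5.670×10⁻⁸))^(1/4) = 882.0 K.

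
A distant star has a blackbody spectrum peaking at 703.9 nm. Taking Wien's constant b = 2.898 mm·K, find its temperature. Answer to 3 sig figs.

Wien's law gives T = b/λ_max = (2.898×10⁻³ m·K)/(7.039×10⁻⁷ m) = 4.12×10³ K.

T ≈ 4.12×10³ K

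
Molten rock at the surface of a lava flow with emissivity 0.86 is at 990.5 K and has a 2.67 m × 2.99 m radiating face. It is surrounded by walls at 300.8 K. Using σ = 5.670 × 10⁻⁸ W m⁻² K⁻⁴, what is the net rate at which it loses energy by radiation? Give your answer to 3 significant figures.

Net loss ≈ 3.72×10⁵ W

Area A = 2.67 × 2.99 = 7.9833 m².
Net radiated power P_net = εσA(T⁴ − T₀⁴) = 0.86×5.670×10⁻⁸×7.9833×(990.5⁴ − 300.8⁴).
T⁴ − T₀⁴ = 9.62538×10¹¹ − 8.18675×10⁹ = 9.54351×10¹¹ K⁴, so P_net = 3.72×10⁵ W.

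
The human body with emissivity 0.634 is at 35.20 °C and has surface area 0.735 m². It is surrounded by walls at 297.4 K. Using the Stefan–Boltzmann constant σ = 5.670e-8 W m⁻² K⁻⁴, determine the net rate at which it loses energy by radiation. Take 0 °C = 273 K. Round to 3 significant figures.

T = 35.20 °C + 273 = 308.20 K.
Area A = 0.735 m².
Net radiated power P_net = εσA(T⁴ − T₀⁴) = 0.634×5.670×10⁻⁸×0.735×(308.20⁴ − 297.4⁴).
T⁴ − T₀⁴ = 9.02258×10⁹ − 7.82283×10⁹ = 1.19975×10⁹ K⁴, so P_net = 31.7 W.

Net loss ≈ 31.7 W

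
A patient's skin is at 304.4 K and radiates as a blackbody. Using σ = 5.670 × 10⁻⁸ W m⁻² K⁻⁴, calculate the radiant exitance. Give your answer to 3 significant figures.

I ≈ 487 W/m²

Stefan–Boltzmann: I = σT⁴ = 5.670×10⁻⁸ × (304.4)⁴ = 487 W/m².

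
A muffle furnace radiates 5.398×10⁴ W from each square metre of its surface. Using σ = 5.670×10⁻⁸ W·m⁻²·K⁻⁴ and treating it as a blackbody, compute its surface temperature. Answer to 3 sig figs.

I = σT⁴, so T = (I/σ)^(1/4) = (5.398×10⁴/(5.670×10⁻⁸))^(1/4) = 988 K.

T ≈ 988 K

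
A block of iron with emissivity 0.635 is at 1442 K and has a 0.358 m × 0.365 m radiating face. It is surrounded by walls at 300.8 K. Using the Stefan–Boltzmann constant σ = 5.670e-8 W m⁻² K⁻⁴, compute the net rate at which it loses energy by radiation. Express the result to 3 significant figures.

Area A = 0.358 × 0.365 = 0.13067 m².
Net radiated power P_net = εσA(T⁴ − T₀⁴) = 0.635×5.670×10⁻⁸×0.13067×(1442⁴ − 300.8⁴).
T⁴ − T₀⁴ = 4.32375×10¹² − 8.18675×10⁹ = 4.31556×10¹² K⁴, so P_net = 2.03×10⁴ W.

Net loss ≈ 2.03×10⁴ W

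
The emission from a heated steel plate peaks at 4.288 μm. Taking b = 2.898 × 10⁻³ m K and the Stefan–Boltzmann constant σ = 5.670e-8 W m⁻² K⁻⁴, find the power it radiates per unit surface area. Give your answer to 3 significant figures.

I ≈ 1.18×10⁴ W/m²

Wien's law: T = b/λ_max = 2.898×10⁻³/4.288×10⁻⁶ = 675.840 K.
Then I = σT⁴ = 5.670×10⁻⁸×(675.840)⁴ = 1.18×10⁴ W/m².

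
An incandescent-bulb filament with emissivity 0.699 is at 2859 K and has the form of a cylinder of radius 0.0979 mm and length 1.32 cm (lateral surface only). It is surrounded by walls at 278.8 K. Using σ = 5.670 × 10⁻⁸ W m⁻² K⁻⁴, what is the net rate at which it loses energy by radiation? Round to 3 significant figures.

Lateral area A = 2πrL = 2π×9.79×10⁻⁵×0.0132 = 8.11963×10⁻⁶ m².
Net radiated power P_net = εσA(T⁴ − T₀⁴) = 0.699×5.670×10⁻⁸×8.11963×10⁻⁶×(2859⁴ − 278.8⁴).
T⁴ − T₀⁴ = 6.68123×10¹³ − 6.04187×10⁹ = 6.68063×10¹³ K⁴, so P_net = 21.5 W.

Net loss ≈ 21.5 W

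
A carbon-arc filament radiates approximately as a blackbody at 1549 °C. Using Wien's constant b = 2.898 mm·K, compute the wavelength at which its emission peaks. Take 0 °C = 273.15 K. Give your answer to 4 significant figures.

λ_max ≈ 1.590 μm

T = 1549 °C + 273.15 = 1822.15 K.
Wien's displacement law: λ_max = b/T = (2.898×10⁻³ m·K)/(1822.15 K) = 1.5904×10⁻⁶ m.
That is 1.590 μm, in the infrared range.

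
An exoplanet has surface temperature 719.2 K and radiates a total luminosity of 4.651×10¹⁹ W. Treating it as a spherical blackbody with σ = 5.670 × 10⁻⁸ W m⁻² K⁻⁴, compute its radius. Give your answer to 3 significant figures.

L = 4πR²σT⁴ ⇒ R = √(L/(4πσT⁴)).
σT⁴ = 15169.9 W/m², so R = √(4.651×10¹⁹/(4π×15169.9)) = 1.56×10⁷ m.

R ≈ 1.56×10⁷ m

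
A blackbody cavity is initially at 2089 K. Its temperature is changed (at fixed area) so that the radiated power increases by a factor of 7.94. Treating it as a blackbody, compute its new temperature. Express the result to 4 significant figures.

T₂ ≈ 3507 K

P ∝ T⁴, so T₂/T₁ = (P₂/P₁)^(1/4) = (7.94)^(1/4) = 1.67863.
T₂ = 2089 × 1.67863 = 3507 K.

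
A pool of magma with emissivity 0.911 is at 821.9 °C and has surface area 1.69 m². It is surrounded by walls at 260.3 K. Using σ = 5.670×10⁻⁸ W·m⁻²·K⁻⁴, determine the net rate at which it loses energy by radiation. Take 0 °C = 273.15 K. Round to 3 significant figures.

Net loss ≈ 1.25×10⁵ W

T = 821.9 °C + 273.15 = 1095.05 K.
Area A = 1.69 m².
Net radiated power P_net = εσA(T⁴ − T₀⁴) = 0.911×5.670×10⁻⁸×1.69×(1095.05⁴ − 260.3⁴).
T⁴ − T₀⁴ = 1.43792×10¹² − 4.59089×10⁹ = 1.43333×10¹² K⁴, so P_net = 1.25×10⁵ W.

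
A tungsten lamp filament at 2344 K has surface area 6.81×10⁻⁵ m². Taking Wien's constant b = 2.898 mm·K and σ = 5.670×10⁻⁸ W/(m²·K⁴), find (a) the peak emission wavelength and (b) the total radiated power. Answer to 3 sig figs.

(a) λ_max = b/T = 2.898×10⁻³/2344 = 1.236×10⁻⁶ m = 1.24 μm.
Area A = 6.81×10⁻⁵ m².
(b) P = σAT⁴ = 5.670×10⁻⁸×6.81×10⁻⁵×(2344)⁴ = 117 W.

λ_max ≈ 1.24 μm; P ≈ 117 W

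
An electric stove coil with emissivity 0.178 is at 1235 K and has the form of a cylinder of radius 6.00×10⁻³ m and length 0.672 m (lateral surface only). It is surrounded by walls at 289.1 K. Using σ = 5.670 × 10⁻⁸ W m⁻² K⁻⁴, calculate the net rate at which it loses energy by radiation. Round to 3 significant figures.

Net loss ≈ 593 W

Lateral area A = 2πrL = 2π×6.00×10⁻³×0.672 = 0.0253338 m².
Net radiated power P_net = εσA(T⁴ − T₀⁴) = 0.178×5.670×10⁻⁸×0.0253338×(1235⁴ − 289.1⁴).
T⁴ − T₀⁴ = 2.32631×10¹² − 6.98542×10⁹ = 2.31932×10¹² K⁴, so P_net = 593 W.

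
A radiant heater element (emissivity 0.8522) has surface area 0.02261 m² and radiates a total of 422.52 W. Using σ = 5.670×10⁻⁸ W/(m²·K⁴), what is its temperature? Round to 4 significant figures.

T ≈ 788.6 K

Area A = 0.02261 m².
P = εσAT⁴ ⇒ T = (P/(εσA))^(1/4) = (422.52/(0.8522×5.670×10⁻⁸×0.02261))^(1/4) = 788.6 K.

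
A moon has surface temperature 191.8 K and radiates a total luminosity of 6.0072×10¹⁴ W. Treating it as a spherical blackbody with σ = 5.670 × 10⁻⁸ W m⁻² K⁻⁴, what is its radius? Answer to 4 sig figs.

L = 4πR²σT⁴ ⇒ R = √(L/(4πσT⁴)).
σT⁴ = 76.7322 W/m², so R = √(6.0072×10¹⁴/(4π×76.7322)) = 7.893×10⁵ m.

R ≈ 7.893×10⁵ m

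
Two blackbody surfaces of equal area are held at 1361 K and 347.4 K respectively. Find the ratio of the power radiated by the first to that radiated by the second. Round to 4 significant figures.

P₁/P₂ ≈ 235.6

With equal areas, P₁/P₂ = (T₁/T₂)⁴ = (1361/347.4)⁴ = 235.6.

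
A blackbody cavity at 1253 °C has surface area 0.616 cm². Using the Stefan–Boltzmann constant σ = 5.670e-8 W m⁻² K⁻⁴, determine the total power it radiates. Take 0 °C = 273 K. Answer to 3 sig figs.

T = 1253 °C + 273 = 1526 K.
Area A = 0.616 cm² = 6.16×10⁻⁵ m².
P = σAT⁴ = 5.670×10⁻⁸ × 6.16×10⁻⁵ × (1526)⁴ = 18.9 W.

P ≈ 18.9 W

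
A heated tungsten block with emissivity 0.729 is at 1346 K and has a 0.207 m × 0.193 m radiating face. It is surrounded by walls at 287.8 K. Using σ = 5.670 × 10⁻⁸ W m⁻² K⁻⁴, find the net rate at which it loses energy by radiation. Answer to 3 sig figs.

Net loss ≈ 5.41×10³ W

Area A = 0.207 × 0.193 = 0.039951 m².
Net radiated power P_net = εσA(T⁴ − T₀⁴) = 0.729×5.670×10⁻⁸×0.039951×(1346⁴ − 287.8⁴).
T⁴ − T₀⁴ = 3.28231×10¹² − 6.86062×10⁹ = 3.27545×10¹² K⁴, so P_net = 5.41×10³ W.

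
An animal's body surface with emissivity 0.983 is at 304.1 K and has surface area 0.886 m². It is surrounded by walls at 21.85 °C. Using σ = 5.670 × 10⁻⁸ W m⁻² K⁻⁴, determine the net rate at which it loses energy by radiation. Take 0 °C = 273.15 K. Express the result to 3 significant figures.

Surroundings: T = 21.85 °C + 273.15 = 295.00 K.
Area A = 0.886 m².
Net radiated power P_net = εσA(T⁴ − T₀⁴) = 0.983×5.670×10⁻⁸×0.886×(304.1⁴ − 295.00⁴).
T⁴ − T₀⁴ = 8.55196×10⁹ − 7.57335×10⁹ = 9.78610×10⁸ K⁴, so P_net = 48.3 W.

Net loss ≈ 48.3 W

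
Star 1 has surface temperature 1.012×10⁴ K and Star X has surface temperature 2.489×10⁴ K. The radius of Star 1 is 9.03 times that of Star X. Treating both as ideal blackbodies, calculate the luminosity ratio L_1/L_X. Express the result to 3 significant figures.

L ∝ R²T⁴, so L_1/L_X = (R_1/R_X)²(T_1/T_X)⁴ = (9.03)² × (1.012×10⁴/2.489×10⁴)⁴ = 81.5409 × 0.0273289 = 2.23.

L_1/L_X ≈ 2.23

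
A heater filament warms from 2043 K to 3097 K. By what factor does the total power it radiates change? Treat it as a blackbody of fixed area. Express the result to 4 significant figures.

P ∝ T⁴, so P₂/P₁ = (T₂/T₁)⁴ = (3097/2043)⁴ = (1.51591)⁴ = 5.281.

P₂/P₁ ≈ 5.281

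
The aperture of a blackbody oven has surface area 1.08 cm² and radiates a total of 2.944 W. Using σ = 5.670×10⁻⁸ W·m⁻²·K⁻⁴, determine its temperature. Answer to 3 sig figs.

T ≈ 833 K

Area A = 1.08 cm² = 1.08×10⁻⁴ m².
P = σAT⁴ ⇒ T = (P/(σA))^(1/4) = (2.944/(5.670×10⁻⁸×1.08×10⁻⁴))^(1/4) = 833 K.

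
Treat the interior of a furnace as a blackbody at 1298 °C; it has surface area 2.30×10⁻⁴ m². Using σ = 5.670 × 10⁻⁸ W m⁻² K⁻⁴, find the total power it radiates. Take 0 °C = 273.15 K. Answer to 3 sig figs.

P ≈ 79.5 W

T = 1298 °C + 273.15 = 1571.15 K.
Area A = 2.30×10⁻⁴ m².
P = σAT⁴ = 5.670×10⁻⁸ × 2.30×10⁻⁴ × (1571.15)⁴ = 79.5 W.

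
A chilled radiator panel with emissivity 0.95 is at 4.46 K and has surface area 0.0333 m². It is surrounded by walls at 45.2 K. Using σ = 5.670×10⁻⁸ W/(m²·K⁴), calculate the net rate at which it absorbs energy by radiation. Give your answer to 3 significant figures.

Area A = 0.0333 m².
Net radiated power P_net = εσA(T⁴ − T₀⁴) = 0.95×5.670×10⁻⁸×0.0333×(4.46⁴ − 45.2⁴).
T⁴ − T₀⁴ = 395.676 − 4.17401×10⁶ = -4.17361×10⁶ K⁴, so P_net = -7.49×10⁻³ W — negative, meaning a net gain of 7.49×10⁻³ W.

Net gain ≈ 7.49×10⁻³ W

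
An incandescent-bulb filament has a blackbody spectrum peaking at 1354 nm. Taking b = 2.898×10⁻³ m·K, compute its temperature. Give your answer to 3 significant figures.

T ≈ 2.14×10³ K

Wien's law gives T = b/λ_max = (2.898×10⁻³ m·K)/(1.354×10⁻⁶ m) = 2.14×10³ K.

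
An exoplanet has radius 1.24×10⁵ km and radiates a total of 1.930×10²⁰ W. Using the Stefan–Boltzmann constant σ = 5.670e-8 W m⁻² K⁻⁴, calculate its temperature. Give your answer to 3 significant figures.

T ≈ 364 K

Surface area A = 4πR² = 4π(1.24×10⁸ m)² = 1.93221×10¹⁷ m².
P = σAT⁴ ⇒ T = (P/(σA))^(1/4) = (1.930×10²⁰/(5.670×10⁻⁸×1.93221×10¹⁷))^(1/4) = 364 K.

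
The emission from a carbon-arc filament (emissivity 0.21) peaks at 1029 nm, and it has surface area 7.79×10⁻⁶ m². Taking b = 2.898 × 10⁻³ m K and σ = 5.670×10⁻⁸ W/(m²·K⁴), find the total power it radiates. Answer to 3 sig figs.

Wien's law: T = b/λ_max = 2.898×10⁻³/1.029×10⁻⁶ = 2816.33 K.
Area A = 7.79×10⁻⁶ m².
Then P = εσAT⁴ = 0.21×5.670×10⁻⁸×7.79×10⁻⁶×(2816.33)⁴ = 5.84 W.

P ≈ 5.84 W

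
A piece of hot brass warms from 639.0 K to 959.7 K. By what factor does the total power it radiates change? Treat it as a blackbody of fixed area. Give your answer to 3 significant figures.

P₂/P₁ ≈ 5.09

P ∝ T⁴, so P₂/P₁ = (T₂/T₁)⁴ = (959.7/639.0)⁴ = (1.50188)⁴ = 5.09.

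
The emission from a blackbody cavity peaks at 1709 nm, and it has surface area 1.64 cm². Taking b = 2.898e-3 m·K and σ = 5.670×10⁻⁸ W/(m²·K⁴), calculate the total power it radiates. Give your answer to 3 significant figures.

P ≈ 76.9 W

Wien's law: T = b/λ_max = 2.898×10⁻³/1.709×10⁻⁶ = 1695.73 K.
Area A = 1.64 cm² = 1.64×10⁻⁴ m².
Then P = σAT⁴ = 5.670×10⁻⁸×1.64×10⁻⁴×(1695.73)⁴ = 76.9 W.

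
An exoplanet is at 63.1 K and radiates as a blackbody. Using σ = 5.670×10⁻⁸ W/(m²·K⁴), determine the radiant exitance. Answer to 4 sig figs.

I ≈ 0.8989 W/m²

Stefan–Boltzmann: I = σT⁴ = 5.670×10⁻⁸ × (63.1)⁴ = 0.8989 W/m².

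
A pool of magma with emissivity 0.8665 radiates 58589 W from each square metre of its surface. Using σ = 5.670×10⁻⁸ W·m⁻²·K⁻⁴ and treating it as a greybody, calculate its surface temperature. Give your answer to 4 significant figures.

I = εσT⁴, so T = (I/εσ)^(1/4) = (58589/(0.8665×5.670×10⁻⁸))^(1/4) = 1045 K.

T ≈ 1045 K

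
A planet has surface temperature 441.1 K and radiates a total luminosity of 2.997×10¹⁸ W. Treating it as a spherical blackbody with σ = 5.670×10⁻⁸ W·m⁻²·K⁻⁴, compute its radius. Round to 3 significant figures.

L = 4πR²σT⁴ ⇒ R = √(L/(4πσT⁴)).
σT⁴ = 2146.50 W/m², so R = √(2.997×10¹⁸/(4π×2146.50)) = 1.05×10⁷ m.

R ≈ 1.05×10⁷ m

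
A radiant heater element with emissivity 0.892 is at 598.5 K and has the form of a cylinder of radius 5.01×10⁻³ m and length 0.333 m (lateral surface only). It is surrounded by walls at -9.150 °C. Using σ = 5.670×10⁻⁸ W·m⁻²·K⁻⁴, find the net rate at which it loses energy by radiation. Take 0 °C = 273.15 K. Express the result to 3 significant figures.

Net loss ≈ 65.4 W

Surroundings: T = -9.150 °C + 273.15 = 264.000 K.
Lateral area A = 2πrL = 2π×5.01×10⁻³×0.333 = 0.0104824 m².
Net radiated power P_net = εσA(T⁴ − T₀⁴) = 0.892×5.670×10⁻⁸×0.0104824×(598.5⁴ − 264.000⁴).
T⁴ − T₀⁴ = 1.28309×10¹¹ − 4.85753×10⁹ = 1.23451×10¹¹ K⁴, so P_net = 65.4 W.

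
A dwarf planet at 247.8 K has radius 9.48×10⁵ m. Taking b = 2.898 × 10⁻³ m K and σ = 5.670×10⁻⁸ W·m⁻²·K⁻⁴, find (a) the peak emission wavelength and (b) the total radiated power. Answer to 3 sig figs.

(a) λ_max = b/T = 2.898×10⁻³/247.8 = 1.169×10⁻⁵ m = 11.7 μm.
Surface area A = 4πR² = 4π(9.48×10⁵ m)² = 1.12934×10¹³ m².
(b) P = σAT⁴ = 5.670×10⁻⁸×1.12934×10¹³×(247.8)⁴ = 2.41×10¹⁵ W.

λ_max ≈ 11.7 μm; P ≈ 2.41×10¹⁵ W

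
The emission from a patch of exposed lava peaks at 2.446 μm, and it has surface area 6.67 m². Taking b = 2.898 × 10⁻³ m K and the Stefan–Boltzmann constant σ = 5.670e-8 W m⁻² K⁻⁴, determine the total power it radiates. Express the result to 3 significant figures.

Wien's law: T = b/λ_max = 2.898×10⁻³/2.446×10⁻⁶ = 1184.79 K.
Area A = 6.67 m².
Then P = σAT⁴ = 5.670×10⁻⁸×6.67×(1184.79)⁴ = 7.45×10⁵ W.

P ≈ 7.45×10⁵ W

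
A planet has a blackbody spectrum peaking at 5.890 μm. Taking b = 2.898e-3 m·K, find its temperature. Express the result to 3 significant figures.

Wien's law gives T = b/λ_max = (2.898×10⁻³ m·K)/(5.890×10⁻⁶ m) = 492 K.

T ≈ 492 K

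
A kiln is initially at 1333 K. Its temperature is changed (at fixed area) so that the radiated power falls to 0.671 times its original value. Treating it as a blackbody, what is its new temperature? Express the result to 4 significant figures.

T₂ ≈ 1206 K

P ∝ T⁴, so T₂/T₁ = (P₂/P₁)^(1/4) = (0.671)^(1/4) = 0.905067.
T₂ = 1333 × 0.905067 = 1206 K.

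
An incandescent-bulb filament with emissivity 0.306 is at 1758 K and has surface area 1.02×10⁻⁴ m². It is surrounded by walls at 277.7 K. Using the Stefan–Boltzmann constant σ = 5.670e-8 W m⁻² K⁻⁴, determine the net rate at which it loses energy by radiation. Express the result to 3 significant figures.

Net loss ≈ 16.9 W

Area A = 1.02×10⁻⁴ m².
Net radiated power P_net = εσA(T⁴ − T₀⁴) = 0.306×5.670×10⁻⁸×1.02×10⁻⁴×(1758⁴ − 277.7⁴).
T⁴ − T₀⁴ = 9.55159×10¹² − 5.94708×10⁹ = 9.54564×10¹² K⁴, so P_net = 16.9 W.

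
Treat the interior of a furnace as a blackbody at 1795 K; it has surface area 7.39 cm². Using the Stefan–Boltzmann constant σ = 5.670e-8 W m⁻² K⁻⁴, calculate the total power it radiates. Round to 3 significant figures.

Area A = 7.39 cm² = 7.39×10⁻⁴ m².
P = σAT⁴ = 5.670×10⁻⁸ × 7.39×10⁻⁴ × (1795)⁴ = 435 W.

P ≈ 435 W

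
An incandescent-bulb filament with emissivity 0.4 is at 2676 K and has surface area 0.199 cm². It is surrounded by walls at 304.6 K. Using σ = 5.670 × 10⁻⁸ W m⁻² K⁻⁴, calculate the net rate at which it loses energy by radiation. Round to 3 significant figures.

Area A = 0.199 cm² = 1.99×10⁻⁵ m².
Net radiated power P_net = εσA(T⁴ − T₀⁴) = 0.4×5.670×10⁻⁸×1.99×10⁻⁵×(2676⁴ − 304.6⁴).
T⁴ − T₀⁴ = 5.12796×10¹³ − 8.60834×10⁹ = 5.12710×10¹³ K⁴, so P_net = 23.1 W.

Net loss ≈ 23.1 W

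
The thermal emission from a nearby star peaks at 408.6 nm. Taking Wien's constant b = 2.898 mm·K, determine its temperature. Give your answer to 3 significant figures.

Wien's law gives T = b/λ_max = (2.898×10⁻³ m·K)/(4.086×10⁻⁷ m) = 7.09×10³ K.

T ≈ 7.09×10³ K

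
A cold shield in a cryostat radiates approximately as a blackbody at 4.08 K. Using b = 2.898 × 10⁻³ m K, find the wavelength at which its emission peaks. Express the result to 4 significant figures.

λ_max ≈ 7.103×10⁻⁴ m

Wien's displacement law: λ_max = b/T = (2.898×10⁻³ m·K)/(4.08 K) = 7.1029×10⁻⁴ m.
That is 7.103×10⁻⁴ m, in the infrared range.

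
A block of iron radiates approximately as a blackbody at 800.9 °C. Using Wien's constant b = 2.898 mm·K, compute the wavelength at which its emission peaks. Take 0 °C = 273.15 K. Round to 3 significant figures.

λ_max ≈ 2.70 μm

T = 800.9 °C + 273.15 = 1074.05 K.
Wien's displacement law: λ_max = b/T = (2.898×10⁻³ m·K)/(1074.05 K) = 2.698×10⁻⁶ m.
That is 2.70 μm, in the infrared range.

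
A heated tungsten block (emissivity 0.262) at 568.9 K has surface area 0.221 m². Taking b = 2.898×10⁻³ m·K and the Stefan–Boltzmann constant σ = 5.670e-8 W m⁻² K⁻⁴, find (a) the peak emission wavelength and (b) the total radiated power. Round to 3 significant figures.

λ_max ≈ 5.09 μm; P ≈ 344 W

(a) λ_max = b/T = 2.898×10⁻³/568.9 = 5.094×10⁻⁶ m = 5.09 μm.
Area A = 0.221 m².
(b) P = εσAT⁴ = 0.262×5.670×10⁻⁸×0.221×(568.9)⁴ = 344 W.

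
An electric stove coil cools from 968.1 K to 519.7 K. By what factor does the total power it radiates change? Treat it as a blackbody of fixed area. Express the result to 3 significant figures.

P ∝ T⁴, so P₂/P₁ = (T₂/T₁)⁴ = (519.7/968.1)⁴ = (0.536825)⁴ = 0.0830.

P₂/P₁ ≈ 0.0830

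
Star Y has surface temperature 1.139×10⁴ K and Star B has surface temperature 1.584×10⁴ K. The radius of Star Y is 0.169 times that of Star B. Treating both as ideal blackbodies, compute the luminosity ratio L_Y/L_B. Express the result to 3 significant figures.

L ∝ R²T⁴, so L_Y/L_B = (R_Y/R_B)²(T_Y/T_B)⁴ = (0.169)² × (1.139×10⁴/1.584×10⁴)⁴ = 0.028561 × 0.267346 = 7.64×10⁻³.

L_Y/L_B ≈ 7.64×10⁻³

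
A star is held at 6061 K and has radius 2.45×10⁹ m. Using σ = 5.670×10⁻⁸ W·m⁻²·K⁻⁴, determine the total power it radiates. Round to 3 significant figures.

Surface area A = 4πR² = 4π(2.45×10⁹ m)² = 7.54296×10¹⁹ m².
P = σAT⁴ = 5.670×10⁻⁸ × 7.54296×10¹⁹ × (6061)⁴ = 5.77×10²⁷ W.

P ≈ 5.77×10²⁷ W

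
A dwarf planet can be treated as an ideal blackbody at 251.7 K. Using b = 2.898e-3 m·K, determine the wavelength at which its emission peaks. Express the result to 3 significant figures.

Wien's displacement law: λ_max = b/T = (2.898×10⁻³ m·K)/(251.7 K) = 1.151×10⁻⁵ m.
That is 11.5 μm, in the infrared range.

λ_max ≈ 11.5 μm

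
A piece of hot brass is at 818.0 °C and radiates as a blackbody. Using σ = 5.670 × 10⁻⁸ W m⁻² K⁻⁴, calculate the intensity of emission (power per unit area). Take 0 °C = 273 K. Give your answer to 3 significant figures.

I ≈ 8.03×10⁴ W/m²

T = 818.0 °C + 273 = 1091.0 K.
Stefan–Boltzmann: I = σT⁴ = 5.670×10⁻⁸ × (1091.0)⁴ = 8.03×10⁴ W/m².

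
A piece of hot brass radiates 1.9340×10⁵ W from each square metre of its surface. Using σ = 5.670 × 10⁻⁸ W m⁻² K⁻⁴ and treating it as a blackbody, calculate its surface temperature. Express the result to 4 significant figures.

T ≈ 1359 K

I = σT⁴, so T = (I/σ)^(1/4) = (1.9340×10⁵/(5.670×10⁻⁸))^(1/4) = 1359 K.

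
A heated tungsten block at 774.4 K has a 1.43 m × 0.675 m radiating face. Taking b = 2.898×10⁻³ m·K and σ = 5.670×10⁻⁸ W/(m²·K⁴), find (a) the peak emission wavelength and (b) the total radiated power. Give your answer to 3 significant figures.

(a) λ_max = b/T = 2.898×10⁻³/774.4 = 3.742×10⁻⁶ m = 3.74 μm.
Area A = 1.43 × 0.675 = 0.96525 m².
(b) P = σAT⁴ = 5.670×10⁻⁸×0.96525×(774.4)⁴ = 1.97×10⁴ W.

λ_max ≈ 3.74 μm; P ≈ 1.97×10⁴ W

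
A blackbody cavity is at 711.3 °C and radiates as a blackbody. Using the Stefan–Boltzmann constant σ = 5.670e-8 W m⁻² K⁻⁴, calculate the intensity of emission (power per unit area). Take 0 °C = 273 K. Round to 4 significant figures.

I ≈ 5.322×10⁴ W/m²

T = 711.3 °C + 273 = 984.3 K.
Stefan–Boltzmann: I = σT⁴ = 5.670×10⁻⁸ × (984.3)⁴ = 5.322×10⁴ W/m².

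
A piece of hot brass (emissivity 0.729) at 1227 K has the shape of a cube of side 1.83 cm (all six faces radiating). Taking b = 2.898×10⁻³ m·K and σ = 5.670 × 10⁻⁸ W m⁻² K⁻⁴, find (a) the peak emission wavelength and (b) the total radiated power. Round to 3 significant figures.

λ_max ≈ 2.36 μm; P ≈ 188 W

(a) λ_max = b/T = 2.898×10⁻³/1227 = 2.362×10⁻⁶ m = 2.36 μm.
Area A = 6s² = 6×(0.0183 m)² = 2.00934×10⁻³ m².
(b) P = εσAT⁴ = 0.729×5.670×10⁻⁸×2.00934×10⁻³×(1227)⁴ = 188 W.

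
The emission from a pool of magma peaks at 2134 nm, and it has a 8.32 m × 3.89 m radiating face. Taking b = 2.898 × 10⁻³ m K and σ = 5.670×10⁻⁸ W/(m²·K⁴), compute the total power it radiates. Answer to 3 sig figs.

Wien's law: T = b/λ_max = 2.898×10⁻³/2.134×10⁻⁶ = 1358.01 K.
Area A = 8.32 × 3.89 = 32.3648 m².
Then P = σAT⁴ = 5.670×10⁻⁸×32.3648×(1358.01)⁴ = 6.24×10⁶ W.

P ≈ 6.24×10⁶ W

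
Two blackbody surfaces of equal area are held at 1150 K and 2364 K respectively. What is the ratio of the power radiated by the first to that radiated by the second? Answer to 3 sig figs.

With equal areas, P₁/P₂ = (T₁/T₂)⁴ = (1150/2364)⁴ = 0.0560.

P₁/P₂ ≈ 0.0560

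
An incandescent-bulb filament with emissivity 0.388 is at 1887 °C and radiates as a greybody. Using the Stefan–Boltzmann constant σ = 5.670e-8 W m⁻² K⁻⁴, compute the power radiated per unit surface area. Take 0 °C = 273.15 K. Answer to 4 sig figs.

I ≈ 4.790×10⁵ W/m²

T = 1887 °C + 273.15 = 2160.15 K.
Stefan–Boltzmann: I = εσT⁴ = 0.388 × 5.670×10⁻⁸ × (2160.15)⁴ = 4.790×10⁵ W/m².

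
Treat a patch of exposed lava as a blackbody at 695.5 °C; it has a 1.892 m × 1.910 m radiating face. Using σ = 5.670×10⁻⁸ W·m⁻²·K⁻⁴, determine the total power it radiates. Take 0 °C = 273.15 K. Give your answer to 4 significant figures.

P ≈ 1.804×10⁵ W

T = 695.5 °C + 273.15 = 968.65 K.
Area A = 1.892 × 1.910 = 3.61372 m².
P = σAT⁴ = 5.670×10⁻⁸ × 3.61372 × (968.65)⁴ = 1.804×10⁵ W.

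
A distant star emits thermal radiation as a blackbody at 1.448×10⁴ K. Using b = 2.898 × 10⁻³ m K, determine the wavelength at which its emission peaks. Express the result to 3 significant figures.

λ_max ≈ 200 nm

Wien's displacement law: λ_max = b/T = (2.898×10⁻³ m·K)/(1.448×10⁴ K) = 2.001×10⁻⁷ m.
That is 200 nm, in the ultraviolet range.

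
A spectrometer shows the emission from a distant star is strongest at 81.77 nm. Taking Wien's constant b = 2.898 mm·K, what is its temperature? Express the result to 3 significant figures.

Wien's law gives T = b/λ_max = (2.898×10⁻³ m·K)/(8.177×10⁻⁸ m) = 3.54×10⁴ K.

T ≈ 3.54×10⁴ K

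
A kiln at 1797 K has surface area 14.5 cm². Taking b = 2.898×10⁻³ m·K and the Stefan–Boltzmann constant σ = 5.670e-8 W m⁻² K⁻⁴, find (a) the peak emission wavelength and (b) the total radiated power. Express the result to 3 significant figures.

(a) λ_max = b/T = 2.898×10⁻³/1797 = 1.613×10⁻⁶ m = 1.61×10³ nm.
Area A = 14.5 cm² = 1.45×10⁻³ m².
(b) P = σAT⁴ = 5.670×10⁻⁸×1.45×10⁻³×(1797)⁴ = 857 W.

λ_max ≈ 1.61×10³ nm; P ≈ 857 W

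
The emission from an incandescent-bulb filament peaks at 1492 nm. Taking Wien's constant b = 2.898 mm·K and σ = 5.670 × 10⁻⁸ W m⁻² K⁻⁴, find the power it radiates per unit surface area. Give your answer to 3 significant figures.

Wien's law: T = b/λ_max = 2.898×10⁻³/1.492×10⁻⁶ = 1942.36 K.
Then I = σT⁴ = 5.670×10⁻⁸×(1942.36)⁴ = 8.07×10⁵ W/m².

I ≈ 8.07×10⁵ W/m²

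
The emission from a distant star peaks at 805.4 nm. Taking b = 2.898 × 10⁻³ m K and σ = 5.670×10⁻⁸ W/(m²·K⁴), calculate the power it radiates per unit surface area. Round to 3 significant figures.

I ≈ 9.50×10⁶ W/m²

Wien's law: T = b/λ_max = 2.898×10⁻³/8.054×10⁻⁷ = 3598.21 K.
Then I = σT⁴ = 5.670×10⁻⁸×(3598.21)⁴ = 9.50×10⁶ W/m².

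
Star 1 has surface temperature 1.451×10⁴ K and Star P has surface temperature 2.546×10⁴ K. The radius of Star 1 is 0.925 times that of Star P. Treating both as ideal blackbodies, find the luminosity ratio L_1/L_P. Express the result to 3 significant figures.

L ∝ R²T⁴, so L_1/L_P = (R_1/R_P)²(T_1/T_P)⁴ = (0.925)² × (1.451×10⁴/2.546×10⁴)⁴ = 0.855625 × 0.105496 = 0.0903.

L_1/L_P ≈ 0.0903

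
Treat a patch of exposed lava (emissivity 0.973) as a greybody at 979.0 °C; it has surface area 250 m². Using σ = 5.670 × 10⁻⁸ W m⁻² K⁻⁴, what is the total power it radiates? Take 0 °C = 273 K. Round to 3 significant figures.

P ≈ 3.39×10⁷ W

T = 979.0 °C + 273 = 1252.0 K.
Area A = 250 m².
P = εσAT⁴ = 0.973 × 5.670×10⁻⁸ × 250 × (1252.0)⁴ = 3.39×10⁷ W.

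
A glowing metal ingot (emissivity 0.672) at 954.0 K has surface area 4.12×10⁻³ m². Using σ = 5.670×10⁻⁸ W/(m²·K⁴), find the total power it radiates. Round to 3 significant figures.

P ≈ 130 W

Area A = 4.12×10⁻³ m².
P = εσAT⁴ = 0.672 × 5.670×10⁻⁸ × 4.12×10⁻³ × (954.0)⁴ = 130 W.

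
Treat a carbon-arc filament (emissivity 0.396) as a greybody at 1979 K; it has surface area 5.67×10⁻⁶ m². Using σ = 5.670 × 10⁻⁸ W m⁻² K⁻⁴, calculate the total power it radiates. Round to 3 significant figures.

P ≈ 1.95 W

Area A = 5.67×10⁻⁶ m².
P = εσAT⁴ = 0.396 × 5.670×10⁻⁸ × 5.67×10⁻⁶ × (1979)⁴ = 1.95 W.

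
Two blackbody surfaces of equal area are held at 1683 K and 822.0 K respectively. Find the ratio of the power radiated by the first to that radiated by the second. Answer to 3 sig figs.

P₁/P₂ ≈ 17.6

With equal areas, P₁/P₂ = (T₁/T₂)⁴ = (1683/822.0)⁴ = 17.6.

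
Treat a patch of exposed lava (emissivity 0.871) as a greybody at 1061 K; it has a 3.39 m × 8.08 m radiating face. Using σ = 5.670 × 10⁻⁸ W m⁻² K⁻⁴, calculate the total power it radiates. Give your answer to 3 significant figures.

P ≈ 1.71×10⁶ W

Area A = 3.39 × 8.08 = 27.3912 m².
P = εσAT⁴ = 0.871 × 5.670×10⁻⁸ × 27.3912 × (1061)⁴ = 1.71×10⁶ W.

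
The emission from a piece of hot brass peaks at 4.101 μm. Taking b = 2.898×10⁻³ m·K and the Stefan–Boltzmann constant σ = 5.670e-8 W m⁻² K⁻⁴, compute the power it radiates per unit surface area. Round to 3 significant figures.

I ≈ 1.41×10⁴ W/m²

Wien's law: T = b/λ_max = 2.898×10⁻³/4.101×10⁻⁶ = 706.657 K.
Then I = σT⁴ = 5.670×10⁻⁸×(706.657)⁴ = 1.41×10⁴ W/m².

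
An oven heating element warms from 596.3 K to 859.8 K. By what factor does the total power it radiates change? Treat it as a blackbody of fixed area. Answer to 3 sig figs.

P ∝ T⁴, so P₂/P₁ = (T₂/T₁)⁴ = (859.8/596.3)⁴ = (1.44189)⁴ = 4.32.

P₂/P₁ ≈ 4.32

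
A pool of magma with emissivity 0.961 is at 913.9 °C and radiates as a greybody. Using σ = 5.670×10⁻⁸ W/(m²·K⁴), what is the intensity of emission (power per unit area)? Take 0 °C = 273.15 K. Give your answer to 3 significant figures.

I ≈ 1.08×10⁵ W/m²

T = 913.9 °C + 273.15 = 1187.05 K.
Stefan–Boltzmann: I = εσT⁴ = 0.961 × 5.670×10⁻⁸ × (1187.05)⁴ = 1.08×10⁵ W/m².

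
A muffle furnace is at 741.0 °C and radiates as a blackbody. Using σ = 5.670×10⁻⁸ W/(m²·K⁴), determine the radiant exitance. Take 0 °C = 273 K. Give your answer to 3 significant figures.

I ≈ 5.99×10⁴ W/m²

T = 741.0 °C + 273 = 1014.0 K.
Stefan–Boltzmann: I = σT⁴ = 5.670×10⁻⁸ × (1014.0)⁴ = 5.99×10⁴ W/m².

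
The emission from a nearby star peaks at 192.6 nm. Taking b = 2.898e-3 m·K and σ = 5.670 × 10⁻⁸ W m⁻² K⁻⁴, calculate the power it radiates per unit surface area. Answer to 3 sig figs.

I ≈ 2.91×10⁹ W/m²

Wien's law: T = b/λ_max = 2.898×10⁻³/1.926×10⁻⁷ = 15046.7 K.
Then I = σT⁴ = 5.670×10⁻⁸×(15046.7)⁴ = 2.91×10⁹ W/m².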